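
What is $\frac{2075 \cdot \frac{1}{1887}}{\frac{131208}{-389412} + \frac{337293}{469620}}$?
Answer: $\frac{1171194449500}{406101274403} \approx 2.884$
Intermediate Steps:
$\frac{2075 \cdot \frac{1}{1887}}{\frac{131208}{-389412} + \frac{337293}{469620}} = \frac{2075 \cdot \frac{1}{1887}}{131208 \left(- \frac{1}{389412}\right) + 337293 \cdot \frac{1}{469620}} = \frac{2075}{1887 \left(- \frac{10934}{32451} + \frac{37477}{52180}\right)} = \frac{2075}{1887 \cdot \frac{645630007}{1693293180}} = \frac{2075}{1887} \cdot \frac{1693293180}{645630007} = \frac{1171194449500}{406101274403}$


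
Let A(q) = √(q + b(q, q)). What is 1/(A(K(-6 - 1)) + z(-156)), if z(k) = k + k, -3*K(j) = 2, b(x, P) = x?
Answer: -234/73009 - I*√3/146018 ≈ -0.0032051 - 1.1862e-5*I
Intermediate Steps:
K(j) = -⅔ (K(j) = -⅓*2 = -⅔)
z(k) = 2*k
A(q) = √2*√q (A(q) = √(q + q) = √(2*q) = √2*√q)
1/(A(K(-6 - 1)) + z(-156)) = 1/(√2*√(-⅔) + 2*(-156)) = 1/(√2*(I*√6/3) - 312) = 1/(2*I*√3/3 - 312) = 1/(-312 + 2*I*√3/3)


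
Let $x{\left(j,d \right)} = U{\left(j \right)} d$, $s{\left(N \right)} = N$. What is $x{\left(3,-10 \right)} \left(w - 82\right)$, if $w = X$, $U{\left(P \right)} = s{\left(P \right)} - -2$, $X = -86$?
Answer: $8400$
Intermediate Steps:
$U{\left(P \right)} = 2 + P$ ($U{\left(P \right)} = P - -2 = P + 2 = 2 + P$)
$w = -86$
$x{\left(j,d \right)} = d \left(2 + j\right)$ ($x{\left(j,d \right)} = \left(2 + j\right) d = d \left(2 + j\right)$)
$x{\left(3,-10 \right)} \left(w - 82\right) = - 10 \left(2 + 3\right) \left(-86 - 82\right) = \left(-10\right) 5 \left(-168\right) = \left(-50\right) \left(-168\right) = 8400$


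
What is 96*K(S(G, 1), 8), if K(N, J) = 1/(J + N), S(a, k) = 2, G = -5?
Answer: 48/5 ≈ 9.6000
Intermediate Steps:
96*K(S(G, 1), 8) = 96/(8 + 2) = 96/10 = 96*(1/10) = 48/5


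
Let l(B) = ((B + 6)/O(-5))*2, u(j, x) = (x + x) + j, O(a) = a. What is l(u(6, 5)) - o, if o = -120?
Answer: 556/5 ≈ 111.20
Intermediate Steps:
u(j, x) = j + 2*x (u(j, x) = 2*x + j = j + 2*x)
l(B) = -12/5 - 2*B/5 (l(B) = ((B + 6)/(-5))*2 = ((6 + B)*(-⅕))*2 = (-6/5 - B/5)*2 = -12/5 - 2*B/5)
l(u(6, 5)) - o = (-12/5 - 2*(6 + 2*5)/5) - 1*(-120) = (-12/5 - 2*(6 + 10)/5) + 120 = (-12/5 - ⅖*16) + 120 = (-12/5 - 32/5) + 120 = -44/5 + 120 = 556/5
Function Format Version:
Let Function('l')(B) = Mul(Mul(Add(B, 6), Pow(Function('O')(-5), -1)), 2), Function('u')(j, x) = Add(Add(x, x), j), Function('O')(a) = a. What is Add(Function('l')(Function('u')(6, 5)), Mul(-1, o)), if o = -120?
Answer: Rational(556, 5) ≈ 111.20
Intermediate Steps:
Function('u')(j, x) = Add(j, Mul(2, x)) (Function('u')(j, x) = Add(Mul(2, x), j) = Add(j, Mul(2, x)))
Function('l')(B) = Add(Rational(-12, 5), Mul(Rational(-2, 5), B)) (Function('l')(B) = Mul(Mul(Add(B, 6), Pow(-5, -1)), 2) = Mul(Mul(Add(6, B), Rational(-1, 5)), 2) = Mul(Add(Rational(-6, 5), Mul(Rational(-1, 5), B)), 2) = Add(Rational(-12, 5), Mul(Rational(-2, 5), B)))
Add(Function('l')(Function('u')(6, 5)), Mul(-1, o)) = Add(Add(Rational(-12, 5), Mul(Rational(-2, 5), Add(6, Mul(2, 5)))), Mul(-1, -120)) = Add(Add(Rational(-12, 5), Mul(Rational(-2, 5), Add(6, 10))), 120) = Add(Add(Rational(-12, 5), Mul(Rational(-2, 5), 16)), 120) = Add(Add(Rational(-12, 5), Rational(-32, 5)), 120) = Add(Rational(-44, 5), 120) = Rational(556, 5)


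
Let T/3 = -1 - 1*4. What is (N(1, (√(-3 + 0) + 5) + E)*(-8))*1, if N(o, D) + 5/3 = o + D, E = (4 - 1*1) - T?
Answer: -536/3 - 8*I*√3 ≈ -178.67 - 13.856*I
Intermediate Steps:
T = -15 (T = 3*(-1 - 1*4) = 3*(-1 - 4) = 3*(-5) = -15)
E = 18 (E = (4 - 1*1) - 1*(-15) = (4 - 1) + 15 = 3 + 15 = 18)
N(o, D) = -5/3 + D + o (N(o, D) = -5/3 + (o + D) = -5/3 + (D + o) = -5/3 + D + o)
(N(1, (√(-3 + 0) + 5) + E)*(-8))*1 = ((-5/3 + ((√(-3 + 0) + 5) + 18) + 1)*(-8))*1 = ((-5/3 + ((√(-3) + 5) + 18) + 1)*(-8))*1 = ((-5/3 + ((I*√3 + 5) + 18) + 1)*(-8))*1 = ((-5/3 + ((5 + I*√3) + 18) + 1)*(-8))*1 = ((-5/3 + (23 + I*√3) + 1)*(-8))*1 = ((67/3 + I*√3)*(-8))*1 = (-536/3 - 8*I*√3)*1 = -536/3 - 8*I*√3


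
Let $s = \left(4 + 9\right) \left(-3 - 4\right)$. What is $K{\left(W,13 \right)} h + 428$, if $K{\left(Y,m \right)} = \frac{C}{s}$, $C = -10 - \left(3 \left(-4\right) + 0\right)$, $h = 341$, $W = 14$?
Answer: $\frac{38266}{91} \approx 420.51$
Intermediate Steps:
$C = 2$ ($C = -10 - \left(-12 + 0\right) = -10 - -12 = -10 + 12 = 2$)
$s = -91$ ($s = 13 \left(-7\right) = -91$)
$K{\left(Y,m \right)} = - \frac{2}{91}$ ($K{\left(Y,m \right)} = \frac{2}{-91} = 2 \left(- \frac{1}{91}\right) = - \frac{2}{91}$)
$K{\left(W,13 \right)} h + 428 = \left(- \frac{2}{91}\right) 341 + 428 = - \frac{682}{91} + 428 = \frac{38266}{91}$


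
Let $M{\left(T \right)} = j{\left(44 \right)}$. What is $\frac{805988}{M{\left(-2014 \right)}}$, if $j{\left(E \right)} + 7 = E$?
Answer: $\frac{805988}{37} \approx 21783.0$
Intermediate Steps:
$j{\left(E \right)} = -7 + E$
$M{\left(T \right)} = 37$ ($M{\left(T \right)} = -7 + 44 = 37$)
$\frac{805988}{M{\left(-2014 \right)}} = \frac{805988}{37}$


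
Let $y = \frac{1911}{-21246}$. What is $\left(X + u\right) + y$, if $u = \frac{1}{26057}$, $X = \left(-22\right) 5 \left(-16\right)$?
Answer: $\frac{324766195013}{184535674} \approx 1759.9$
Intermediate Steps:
$y = - \frac{637}{7082}$ ($y = 1911 \left(- \frac{1}{21246}\right) = - \frac{637}{7082} \approx -0.089946$)
$X = 1760$ ($X = \left(-110\right) \left(-16\right) = 1760$)
$u = \frac{1}{26057} \approx 3.8377 \cdot 10^{-5}$
$\left(X + u\right) + y = \left(1760 + \frac{1}{26057}\right) - \frac{637}{7082} = \frac{45860321}{26057} - \frac{637}{7082} = \frac{324766195013}{184535674}$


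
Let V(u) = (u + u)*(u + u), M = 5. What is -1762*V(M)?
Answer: -176200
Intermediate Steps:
V(u) = 4*u² (V(u) = (2*u)*(2*u) = 4*u²)
-1762*V(M) = -7048*5² = -7048*25 = -1762*100 = -176200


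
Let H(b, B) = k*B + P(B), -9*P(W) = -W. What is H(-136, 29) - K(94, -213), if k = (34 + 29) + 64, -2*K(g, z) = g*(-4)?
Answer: 31484/9 ≈ 3498.2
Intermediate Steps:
P(W) = W/9 (P(W) = -(-1)*W/9 = W/9)
K(g, z) = 2*g (K(g, z) = -g*(-4)/2 = -(-2)*g = 2*g)
k = 127 (k = 63 + 64 = 127)
H(b, B) = 1144*B/9 (H(b, B) = 127*B + B/9 = 1144*B/9)
H(-136, 29) - K(94, -213) = (1144/9)*29 - 2*94 = 33176/9 - 1*188 = 33176/9 - 188 = 31484/9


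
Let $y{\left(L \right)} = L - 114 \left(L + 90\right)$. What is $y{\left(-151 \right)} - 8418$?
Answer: $-1615$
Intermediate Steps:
$y{\left(L \right)} = -10260 - 113 L$ ($y{\left(L \right)} = L - 114 \left(90 + L\right) = L - \left(10260 + 114 L\right) = -10260 - 113 L$)
$y{\left(-151 \right)} - 8418 = \left(-10260 - -17063\right) - 8418 = \left(-10260 + 17063\right) - 8418 = 6803 - 8418 = -1615$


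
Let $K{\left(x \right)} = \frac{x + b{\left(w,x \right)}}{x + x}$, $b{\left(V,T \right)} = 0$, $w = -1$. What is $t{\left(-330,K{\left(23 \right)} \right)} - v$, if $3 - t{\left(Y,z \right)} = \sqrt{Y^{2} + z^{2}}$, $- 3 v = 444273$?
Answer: $148094 - \frac{\sqrt{435601}}{2} \approx 1.4776 \cdot 10^{5}$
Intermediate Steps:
$v = -148091$ ($v = \left(- \frac{1}{3}\right) 444273 = -148091$)
$K{\left(x \right)} = \frac{1}{2}$ ($K{\left(x \right)} = \frac{x + 0}{x + x} = \frac{x}{2 x} = x \frac{1}{2 x} = \frac{1}{2}$)
$t{\left(Y,z \right)} = 3 - \sqrt{Y^{2} + z^{2}}$
$t{\left(-330,K{\left(23 \right)} \right)} - v = \left(3 - \sqrt{\left(-330\right)^{2} + \left(\frac{1}{2}\right)^{2}}\right) - -148091 = \left(3 - \sqrt{108900 + \frac{1}{4}}\right) + 148091 = \left(3 - \sqrt{\frac{435601}{4}}\right) + 148091 = \left(3 - \frac{\sqrt{435601}}{2}\right) + 148091 = 148094 - \frac{\sqrt{435601}}{2}$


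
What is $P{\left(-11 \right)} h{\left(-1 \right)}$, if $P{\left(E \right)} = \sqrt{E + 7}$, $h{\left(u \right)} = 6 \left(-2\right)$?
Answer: $- 24 i \approx - 24.0 i$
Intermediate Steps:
$h{\left(u \right)} = -12$
$P{\left(E \right)} = \sqrt{7 + E}$
$P{\left(-11 \right)} h{\left(-1 \right)} = \sqrt{7 - 11} \left(-12\right) = \sqrt{-4} \left(-12\right) = 2 i \left(-12\right) = - 24 i$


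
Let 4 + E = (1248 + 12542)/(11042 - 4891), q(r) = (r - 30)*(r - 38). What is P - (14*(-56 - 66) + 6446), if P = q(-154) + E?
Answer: 188148276/6151 ≈ 30588.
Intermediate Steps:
q(r) = (-38 + r)*(-30 + r) (q(r) = (-30 + r)*(-38 + r) = (-38 + r)*(-30 + r))
E = -10814/6151 (E = -4 + (1248 + 12542)/(11042 - 4891) = -4 + 13790/6151 = -10814/6151 ≈ -1.7581)
P = 217291714/6151 (P = (1140 + (-154)² - 68*(-154)) - 10814/6151 = (1140 + 23716 + 10472) - 10814/6151 = 35328 - 10814/6151 = 217291714/6151 ≈ 35326.)
P - (14*(-56 - 66) + 6446) = 217291714/6151 - (14*(-56 - 66) + 6446) = 217291714/6151 - (14*(-122) + 6446) = 217291714/6151 - (-1708 + 6446) = 217291714/6151 - 1*4738 = 217291714/6151 - 4738 = 188148276/6151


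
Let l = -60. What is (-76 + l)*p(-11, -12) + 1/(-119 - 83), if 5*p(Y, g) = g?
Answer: 329659/1010 ≈ 326.40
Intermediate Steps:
p(Y, g) = g/5
(-76 + l)*p(-11, -12) + 1/(-119 - 83) = (-76 - 60)*((⅕)*(-12)) + 1/(-119 - 83) = -136*(-12/5) + 1/(-202) = 1632/5 - 1/202 = 329659/1010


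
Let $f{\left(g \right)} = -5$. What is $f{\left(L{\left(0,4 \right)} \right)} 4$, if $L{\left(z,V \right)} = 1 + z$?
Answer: $-20$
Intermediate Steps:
$f{\left(L{\left(0,4 \right)} \right)} 4 = \left(-5\right) 4 = -20$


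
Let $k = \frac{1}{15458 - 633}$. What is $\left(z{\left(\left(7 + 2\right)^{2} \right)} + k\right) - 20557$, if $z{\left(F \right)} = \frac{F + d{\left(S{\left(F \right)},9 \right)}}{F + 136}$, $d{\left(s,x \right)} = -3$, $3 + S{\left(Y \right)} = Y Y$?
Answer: $- \frac{66131226358}{3217025} \approx -20557.0$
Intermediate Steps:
$S{\left(Y \right)} = -3 + Y^{2}$ ($S{\left(Y \right)} = -3 + Y Y = -3 + Y^{2}$)
$z{\left(F \right)} = \frac{-3 + F}{136 + F}$ ($z{\left(F \right)} = \frac{F - 3}{F + 136} = \frac{-3 + F}{136 + F}$)
$k = \frac{1}{14825} \approx 6.7454 \cdot 10^{-5}$
$\left(z{\left(\left(7 + 2\right)^{2} \right)} + k\right) - 20557 = \left(\frac{-3 + \left(7 + 2\right)^{2}}{136 + \left(7 + 2\right)^{2}} + \frac{1}{14825}\right) - 20557 = \left(\frac{-3 + 9^{2}}{136 + 9^{2}} + \frac{1}{14825}\right) - 20557 = \left(\frac{-3 + 81}{136 + 81} + \frac{1}{14825}\right) - 20557 = \left(\frac{1}{217} \cdot 78 + \frac{1}{14825}\right) - 20557 = \left(\frac{78}{217} + \frac{1}{14825}\right) - 20557 = \frac{1156567}{3217025} - 20557 = - \frac{66131226358}{3217025}$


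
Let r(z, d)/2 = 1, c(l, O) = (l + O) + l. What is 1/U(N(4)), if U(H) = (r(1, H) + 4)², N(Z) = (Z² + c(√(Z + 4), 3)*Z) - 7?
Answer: 1/36 ≈ 0.027778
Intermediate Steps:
c(l, O) = O + 2*l (c(l, O) = (O + l) + l = O + 2*l)
r(z, d) = 2 (r(z, d) = 2*1 = 2)
N(Z) = -7 + Z² + Z*(3 + 2*√(4 + Z)) (N(Z) = (Z² + (3 + 2*√(Z + 4))*Z) - 7 = (Z² + (3 + 2*√(4 + Z))*Z) - 7 = (Z² + Z*(3 + 2*√(4 + Z))) - 7 = -7 + Z² + Z*(3 + 2*√(4 + Z)))
U(H) = 36 (U(H) = (2 + 4)² = 6² = 36)
1/U(N(4)) = 1/36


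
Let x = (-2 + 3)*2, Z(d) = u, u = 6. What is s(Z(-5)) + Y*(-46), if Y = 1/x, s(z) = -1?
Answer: -24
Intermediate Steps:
Z(d) = 6
x = 2 (x = 1*2 = 2)
Y = ½ (Y = 1/2 = ½ ≈ 0.50000)
s(Z(-5)) + Y*(-46) = -1 + (½)*(-46) = -1 - 23 = -24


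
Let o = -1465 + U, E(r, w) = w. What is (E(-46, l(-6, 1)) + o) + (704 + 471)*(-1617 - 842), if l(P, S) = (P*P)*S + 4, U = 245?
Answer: -2890505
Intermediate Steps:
l(P, S) = 4 + S*P**2 (l(P, S) = P**2*S + 4 = S*P**2 + 4 = 4 + S*P**2)
o = -1220 (o = -1465 + 245 = -1220)
(E(-46, l(-6, 1)) + o) + (704 + 471)*(-1617 - 842) = ((4 + 1*(-6)**2) - 1220) + (704 + 471)*(-1617 - 842) = ((4 + 1*36) - 1220) + 1175*(-2459) = ((4 + 36) - 1220) - 2889325 = (40 - 1220) - 2889325 = -1180 - 2889325 = -2890505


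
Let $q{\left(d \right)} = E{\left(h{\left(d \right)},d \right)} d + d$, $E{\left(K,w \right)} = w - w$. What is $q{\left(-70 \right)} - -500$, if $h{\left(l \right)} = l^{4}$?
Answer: $430$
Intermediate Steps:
$E{\left(K,w \right)} = 0$
$q{\left(d \right)} = d$ ($q{\left(d \right)} = 0 d + d = 0 + d = d$)
$q{\left(-70 \right)} - -500 = -70 - -500 = -70 + 500 = 430$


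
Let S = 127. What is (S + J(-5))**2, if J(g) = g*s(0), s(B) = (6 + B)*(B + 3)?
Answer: 1369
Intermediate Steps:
s(B) = (3 + B)*(6 + B) (s(B) = (6 + B)*(3 + B) = (3 + B)*(6 + B))
J(g) = 18*g (J(g) = g*(18 + 0**2 + 9*0) = g*(18 + 0 + 0) = g*18 = 18*g)
(S + J(-5))**2 = (127 + 18*(-5))**2 = (127 - 90)**2 = 37**2 = 1369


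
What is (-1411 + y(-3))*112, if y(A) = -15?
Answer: -159712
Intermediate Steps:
(-1411 + y(-3))*112 = (-1411 - 15)*112 = -1426*112 = -159712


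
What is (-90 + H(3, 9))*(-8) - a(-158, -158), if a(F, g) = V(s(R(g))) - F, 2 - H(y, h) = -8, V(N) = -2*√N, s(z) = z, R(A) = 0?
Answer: 482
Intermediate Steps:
H(y, h) = 10 (H(y, h) = 2 - 1*(-8) = 2 + 8 = 10)
a(F, g) = -F (a(F, g) = -2*√0 - F = -2*0 - F = 0 - F = -F)
(-90 + H(3, 9))*(-8) - a(-158, -158) = (-90 + 10)*(-8) - (-1)*(-158) = -80*(-8) - 1*158 = 640 - 158 = 482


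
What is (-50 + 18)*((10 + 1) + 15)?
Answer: -832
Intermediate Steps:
(-50 + 18)*((10 + 1) + 15) = -32*(11 + 15) = -32*26 = -832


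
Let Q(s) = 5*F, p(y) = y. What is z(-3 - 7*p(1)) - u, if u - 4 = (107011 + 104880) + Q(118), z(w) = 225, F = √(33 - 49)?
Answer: -211670 - 20*I ≈ -2.1167e+5 - 20.0*I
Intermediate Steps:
F = 4*I (F = √(-16) = 4*I ≈ 4.0*I)
Q(s) = 20*I (Q(s) = 5*(4*I) = 20*I)
u = 211895 + 20*I (u = 4 + ((107011 + 104880) + 20*I) = 4 + (211891 + 20*I) = 211895 + 20*I ≈ 2.119e+5 + 20.0*I)
z(-3 - 7*p(1)) - u = 225 - (211895 + 20*I) = 225 + (-211895 - 20*I) = -211670 - 20*I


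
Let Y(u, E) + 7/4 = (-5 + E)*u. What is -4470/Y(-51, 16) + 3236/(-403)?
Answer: -78596/907153 ≈ -0.086640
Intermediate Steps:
Y(u, E) = -7/4 + u*(-5 + E) (Y(u, E) = -7/4 + (-5 + E)*u = -7/4 + u*(-5 + E))
-4470/Y(-51, 16) + 3236/(-403) = -4470/(-7/4 - 5*(-51) + 16*(-51)) + 3236/(-403) = -4470/(-7/4 + 255 - 816) + 3236*(-1/403) = -4470/(-2251/4) - 3236/403 = -4470*(-4/2251) - 3236/403 = 17880/2251 - 3236/403 = -78596/907153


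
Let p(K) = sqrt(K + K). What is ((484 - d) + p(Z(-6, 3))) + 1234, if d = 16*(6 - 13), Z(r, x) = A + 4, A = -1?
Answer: 1830 + sqrt(6) ≈ 1832.4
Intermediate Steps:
Z(r, x) = 3 (Z(r, x) = -1 + 4 = 3)
d = -112 (d = 16*(-7) = -112)
p(K) = sqrt(2)*sqrt(K) (p(K) = sqrt(2*K) = sqrt(2)*sqrt(K))
((484 - d) + p(Z(-6, 3))) + 1234 = ((484 - 1*(-112)) + sqrt(2)*sqrt(3)) + 1234 = ((484 + 112) + sqrt(6)) + 1234 = (596 + sqrt(6)) + 1234 = 1830 + sqrt(6)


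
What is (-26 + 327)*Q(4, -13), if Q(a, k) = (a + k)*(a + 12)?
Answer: -43344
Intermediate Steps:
Q(a, k) = (12 + a)*(a + k) (Q(a, k) = (a + k)*(12 + a) = (12 + a)*(a + k))
(-26 + 327)*Q(4, -13) = (-26 + 327)*(4**2 + 12*4 + 12*(-13) + 4*(-13)) = 301*(16 + 48 - 156 - 52) = 301*(-144) = -43344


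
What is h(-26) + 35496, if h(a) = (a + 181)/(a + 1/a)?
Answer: 24026762/677 ≈ 35490.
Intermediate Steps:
h(a) = (181 + a)/(a + 1/a)
h(-26) + 35496 = -26*(181 - 26)/(1 + (-26)²) + 35496 = -26*155/(1 + 676) + 35496 = -26*155/677 + 35496 = -26*1/677*155 + 35496 = -4030/677 + 35496 = 24026762/677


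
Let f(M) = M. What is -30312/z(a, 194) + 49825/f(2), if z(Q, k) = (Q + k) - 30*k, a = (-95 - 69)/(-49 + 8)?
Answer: 46696129/1874 ≈ 24918.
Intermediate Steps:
a = 4 (a = -164/(-41) = -164*(-1/41) = 4)
z(Q, k) = Q - 29*k
-30312/z(a, 194) + 49825/f(2) = -30312/(4 - 29*194) + 49825/2 = -30312/(4 - 5626) + 49825*(1/2) = -30312/(-5622) + 49825/2 = -30312*(-1/5622) + 49825/2 = 5052/937 + 49825/2 = 46696129/1874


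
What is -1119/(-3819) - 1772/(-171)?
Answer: 122081/11457 ≈ 10.656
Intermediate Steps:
-1119/(-3819) - 1772/(-171) = -1119*(-1/3819) - 1772*(-1/171) = 373/1273 + 1772/171 = 122081/11457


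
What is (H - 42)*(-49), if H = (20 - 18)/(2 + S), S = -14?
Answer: 12397/6 ≈ 2066.2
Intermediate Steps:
H = -⅙ (H = (20 - 18)/(2 - 14) = 2/(-12) = 2*(-1/12) = -⅙ ≈ -0.16667)
(H - 42)*(-49) = (-⅙ - 42)*(-49) = -253/6*(-49) = 12397/6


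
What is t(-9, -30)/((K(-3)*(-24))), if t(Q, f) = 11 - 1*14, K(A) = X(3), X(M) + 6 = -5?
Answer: -1/88 ≈ -0.011364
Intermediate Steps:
X(M) = -11 (X(M) = -6 - 5 = -11)
K(A) = -11
t(Q, f) = -3 (t(Q, f) = 11 - 14 = -3)
t(-9, -30)/((K(-3)*(-24))) = -3/((-11*(-24))) = -3/264 = -3*1/264 = -1/88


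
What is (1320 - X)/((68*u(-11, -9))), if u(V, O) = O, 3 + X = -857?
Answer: -545/153 ≈ -3.5621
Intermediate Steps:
X = -860 (X = -3 - 857 = -860)
(1320 - X)/((68*u(-11, -9))) = (1320 - 1*(-860))/((68*(-9))) = (1320 + 860)/(-612) = 2180*(-1/612) = -545/153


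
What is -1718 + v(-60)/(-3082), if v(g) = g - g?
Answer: -1718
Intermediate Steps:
v(g) = 0
-1718 + v(-60)/(-3082) = -1718 + 0/(-3082) = -1718 + 0*(-1/3082) = -1718 + 0 = -1718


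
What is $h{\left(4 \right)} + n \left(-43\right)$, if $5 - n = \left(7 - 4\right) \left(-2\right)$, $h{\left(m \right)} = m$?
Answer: $-469$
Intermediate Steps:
$n = 11$ ($n = 5 - \left(7 - 4\right) \left(-2\right) = 5 - 3 \left(-2\right) = 5 - -6 = 5 + 6 = 11$)
$h{\left(4 \right)} + n \left(-43\right) = 4 + 11 \left(-43\right) = 4 - 473 = -469$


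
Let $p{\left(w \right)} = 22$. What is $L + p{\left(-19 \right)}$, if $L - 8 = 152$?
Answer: $182$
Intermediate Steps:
$L = 160$ ($L = 8 + 152 = 160$)
$L + p{\left(-19 \right)} = 160 + 22 = 182$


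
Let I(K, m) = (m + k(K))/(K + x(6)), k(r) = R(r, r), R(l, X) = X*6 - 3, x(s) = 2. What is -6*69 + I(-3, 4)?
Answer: -397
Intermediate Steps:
R(l, X) = -3 + 6*X (R(l, X) = 6*X - 3 = -3 + 6*X)
k(r) = -3 + 6*r
I(K, m) = (-3 + m + 6*K)/(2 + K) (I(K, m) = (m + (-3 + 6*K))/(K + 2) = (-3 + m + 6*K)/(2 + K))
-6*69 + I(-3, 4) = -6*69 + (-3 + 4 + 6*(-3))/(2 - 3) = -414 + (-3 + 4 - 18)/(-1) = -414 - 1*(-17) = -414 + 17 = -397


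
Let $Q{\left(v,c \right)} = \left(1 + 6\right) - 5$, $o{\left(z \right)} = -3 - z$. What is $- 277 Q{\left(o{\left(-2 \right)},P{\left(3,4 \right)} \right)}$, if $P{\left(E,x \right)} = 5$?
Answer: $-554$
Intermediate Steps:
$Q{\left(v,c \right)} = 2$ ($Q{\left(v,c \right)} = 7 - 5 = 2$)
$- 277 Q{\left(o{\left(-2 \right)},P{\left(3,4 \right)} \right)} = \left(-277\right) 2 = -554$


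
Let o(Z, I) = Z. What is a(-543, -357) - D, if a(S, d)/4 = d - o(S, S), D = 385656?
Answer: -384912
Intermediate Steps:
a(S, d) = -4*S + 4*d (a(S, d) = 4*(d - S) = -4*S + 4*d)
a(-543, -357) - D = (-4*(-543) + 4*(-357)) - 1*385656 = (2172 - 1428) - 385656 = 744 - 385656 = -384912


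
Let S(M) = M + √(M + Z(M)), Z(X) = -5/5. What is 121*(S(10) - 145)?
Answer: -15972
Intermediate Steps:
Z(X) = -1 (Z(X) = -5*⅕ = -1)
S(M) = M + √(-1 + M) (S(M) = M + √(M - 1) = M + √(-1 + M))
121*(S(10) - 145) = 121*((10 + √(-1 + 10)) - 145) = 121*((10 + √9) - 145) = 121*((10 + 3) - 145) = 121*(13 - 145) = 121*(-132) = -15972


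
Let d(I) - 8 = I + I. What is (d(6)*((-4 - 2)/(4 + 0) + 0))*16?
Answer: -480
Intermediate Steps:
d(I) = 8 + 2*I (d(I) = 8 + (I + I) = 8 + 2*I)
(d(6)*((-4 - 2)/(4 + 0) + 0))*16 = ((8 + 2*6)*((-4 - 2)/(4 + 0) + 0))*16 = ((8 + 12)*(-6/4 + 0))*16 = (20*(-6*¼ + 0))*16 = (20*(-3/2 + 0))*16 = (20*(-3/2))*16 = -30*16 = -480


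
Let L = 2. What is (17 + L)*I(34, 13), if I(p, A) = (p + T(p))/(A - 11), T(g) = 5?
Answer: 741/2 ≈ 370.50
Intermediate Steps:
I(p, A) = (5 + p)/(-11 + A) (I(p, A) = (p + 5)/(A - 11) = (5 + p)/(-11 + A))
(17 + L)*I(34, 13) = (17 + 2)*((5 + 34)/(-11 + 13)) = 19*(39/2) = 741/2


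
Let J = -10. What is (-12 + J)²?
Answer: 484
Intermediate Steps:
(-12 + J)² = (-12 - 10)² = (-22)² = 484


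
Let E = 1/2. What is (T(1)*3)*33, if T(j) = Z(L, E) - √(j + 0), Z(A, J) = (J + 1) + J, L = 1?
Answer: 99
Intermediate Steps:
E = ½ ≈ 0.50000
Z(A, J) = 1 + 2*J (Z(A, J) = (1 + J) + J = 1 + 2*J)
T(j) = 2 - √j (T(j) = (1 + 2*(½)) - √(j + 0) = (1 + 1) - √j = 2 - √j)
(T(1)*3)*33 = ((2 - √1)*3)*33 = ((2 - 1*1)*3)*33 = ((2 - 1)*3)*33 = (1*3)*33 = 3*33 = 99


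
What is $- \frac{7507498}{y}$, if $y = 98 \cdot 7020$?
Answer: $- \frac{3753749}{343980} \approx -10.913$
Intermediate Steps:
$y = 687960$
$- \frac{7507498}{y} = - \frac{7507498}{687960} = \left(-7507498\right) \frac{1}{687960} = - \frac{3753749}{343980}$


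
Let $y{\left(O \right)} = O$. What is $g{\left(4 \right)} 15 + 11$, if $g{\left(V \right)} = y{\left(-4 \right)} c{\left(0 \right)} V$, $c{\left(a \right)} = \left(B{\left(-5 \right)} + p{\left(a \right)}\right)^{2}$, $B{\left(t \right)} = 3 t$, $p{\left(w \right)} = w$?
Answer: $-53989$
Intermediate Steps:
$c{\left(a \right)} = \left(-15 + a\right)^{2}$ ($c{\left(a \right)} = \left(3 \left(-5\right) + a\right)^{2} = \left(-15 + a\right)^{2}$)
$g{\left(V \right)} = - 900 V$ ($g{\left(V \right)} = - 4 \left(-15 + 0\right)^{2} V = - 4 \left(-15\right)^{2} V = \left(-4\right) 225 V = - 900 V$)
$g{\left(4 \right)} 15 + 11 = \left(-900\right) 4 \cdot 15 + 11 = \left(-3600\right) 15 + 11 = -54000 + 11 = -53989$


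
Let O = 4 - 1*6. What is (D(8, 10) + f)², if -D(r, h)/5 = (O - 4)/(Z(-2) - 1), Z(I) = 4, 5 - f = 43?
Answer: 784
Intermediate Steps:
f = -38 (f = 5 - 1*43 = 5 - 43 = -38)
O = -2 (O = 4 - 6 = -2)
D(r, h) = 10 (D(r, h) = -5*(-2 - 4)/(4 - 1) = -(-30)/3 = -5*(-2) = 10)
(D(8, 10) + f)² = (10 - 38)² = (-28)² = 784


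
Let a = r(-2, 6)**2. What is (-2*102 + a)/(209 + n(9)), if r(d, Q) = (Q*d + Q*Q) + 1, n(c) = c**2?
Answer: 421/290 ≈ 1.4517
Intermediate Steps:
r(d, Q) = 1 + Q**2 + Q*d (r(d, Q) = (Q*d + Q**2) + 1 = (Q**2 + Q*d) + 1 = 1 + Q**2 + Q*d)
a = 625 (a = (1 + 6**2 + 6*(-2))**2 = (1 + 36 - 12)**2 = 25**2 = 625)
(-2*102 + a)/(209 + n(9)) = (-2*102 + 625)/(209 + 9**2) = (-204 + 625)/(209 + 81) = 421/290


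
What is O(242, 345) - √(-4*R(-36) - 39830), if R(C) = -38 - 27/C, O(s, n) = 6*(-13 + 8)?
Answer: -30 - 3*I*√4409 ≈ -30.0 - 199.2*I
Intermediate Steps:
O(s, n) = -30 (O(s, n) = 6*(-5) = -30)
O(242, 345) - √(-4*R(-36) - 39830) = -30 - √(-4*(-38 - 27/(-36)) - 39830) = -30 - √(-4*(-38 - 27*(-1/36)) - 39830) = -30 - √(-4*(-38 + ¾) - 39830) = -30 - √(-4*(-149/4) - 39830) = -30 - √(149 - 39830) = -30 - √(-39681) = -30 - 3*I*√4409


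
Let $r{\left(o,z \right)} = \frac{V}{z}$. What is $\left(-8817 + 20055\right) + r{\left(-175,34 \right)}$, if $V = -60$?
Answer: $\frac{191016}{17} \approx 11236.0$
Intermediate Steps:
$r{\left(o,z \right)} = - \frac{60}{z}$
$\left(-8817 + 20055\right) + r{\left(-175,34 \right)} = \left(-8817 + 20055\right) - \frac{60}{34} = 11238 - \frac{30}{17} = \frac{191016}{17}$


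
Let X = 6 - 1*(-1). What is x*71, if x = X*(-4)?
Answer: -1988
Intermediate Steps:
X = 7 (X = 6 + 1 = 7)
x = -28 (x = 7*(-4) = -28)
x*71 = -28*71 = -1988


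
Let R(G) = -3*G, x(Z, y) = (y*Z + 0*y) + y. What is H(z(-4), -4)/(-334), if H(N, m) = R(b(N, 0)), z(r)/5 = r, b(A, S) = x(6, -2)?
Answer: -21/167 ≈ -0.12575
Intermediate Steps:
x(Z, y) = y + Z*y (x(Z, y) = (Z*y + 0) + y = Z*y + y = y + Z*y)
b(A, S) = -14 (b(A, S) = -2*(1 + 6) = -2*7 = -14)
z(r) = 5*r
H(N, m) = 42 (H(N, m) = -3*(-14) = 42)
H(z(-4), -4)/(-334) = 42/(-334) = 42*(-1/334) = -21/167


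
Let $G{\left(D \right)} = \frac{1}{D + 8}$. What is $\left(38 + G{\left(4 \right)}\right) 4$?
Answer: $\frac{457}{3} \approx 152.33$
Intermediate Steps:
$G{\left(D \right)} = \frac{1}{8 + D}$
$\left(38 + G{\left(4 \right)}\right) 4 = \left(38 + \frac{1}{8 + 4}\right) 4 = \left(38 + \frac{1}{12}\right) 4 = \frac{457}{12} \cdot 4 = \frac{457}{3}$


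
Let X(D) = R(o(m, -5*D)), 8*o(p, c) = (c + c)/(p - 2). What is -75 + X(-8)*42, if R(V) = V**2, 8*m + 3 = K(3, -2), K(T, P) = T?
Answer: 975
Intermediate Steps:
m = 0 (m = -3/8 + (1/8)*3 = -3/8 + 3/8 = 0)
o(p, c) = c/(4*(-2 + p)) (o(p, c) = ((c + c)/(p - 2))/8 = ((2*c)/(-2 + p))/8 = (2*c/(-2 + p))/8 = c/(4*(-2 + p)))
X(D) = 25*D**2/64 (X(D) = ((-5*D)/(4*(-2 + 0)))**2 = ((1/4)*(-5*D)/(-2))**2 = ((1/4)*(-5*D)*(-1/2))**2 = (5*D/8)**2 = 25*D**2/64)
-75 + X(-8)*42 = -75 + ((25/64)*(-8)**2)*42 = -75 + ((25/64)*64)*42 = -75 + 25*42 = -75 + 1050 = 975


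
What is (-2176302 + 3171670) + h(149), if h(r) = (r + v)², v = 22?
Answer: 1024609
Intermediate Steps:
h(r) = (22 + r)² (h(r) = (r + 22)² = (22 + r)²)
(-2176302 + 3171670) + h(149) = (-2176302 + 3171670) + (22 + 149)² = 995368 + 171² = 995368 + 29241 = 1024609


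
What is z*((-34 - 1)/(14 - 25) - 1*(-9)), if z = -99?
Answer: -1206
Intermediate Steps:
z*((-34 - 1)/(14 - 25) - 1*(-9)) = -99*((-34 - 1)/(14 - 25) - 1*(-9)) = -99*(-35/(-11) + 9) = -99*(-35*(-1/11) + 9) = -99*(35/11 + 9) = -99*134/11 = -1206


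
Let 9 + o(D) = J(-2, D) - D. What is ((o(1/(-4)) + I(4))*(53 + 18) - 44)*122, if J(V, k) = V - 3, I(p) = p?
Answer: -179645/2 ≈ -89823.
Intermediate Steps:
J(V, k) = -3 + V
o(D) = -14 - D (o(D) = -9 + ((-3 - 2) - D) = -9 + (-5 - D) = -14 - D)
((o(1/(-4)) + I(4))*(53 + 18) - 44)*122 = (((-14 - 1/(-4)) + 4)*(53 + 18) - 44)*122 = (((-14 - 1*(-¼)) + 4)*71 - 44)*122 = (((-14 + ¼) + 4)*71 - 44)*122 = ((-55/4 + 4)*71 - 44)*122 = (-39/4*71 - 44)*122 = (-2769/4 - 44)*122 = -2945/4*122 = -179645/2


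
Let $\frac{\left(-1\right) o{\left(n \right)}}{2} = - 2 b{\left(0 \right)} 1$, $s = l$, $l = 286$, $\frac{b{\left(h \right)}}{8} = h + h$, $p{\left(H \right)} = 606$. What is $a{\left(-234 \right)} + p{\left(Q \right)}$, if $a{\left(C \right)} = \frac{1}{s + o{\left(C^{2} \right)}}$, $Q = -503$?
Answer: $\frac{173317}{286} \approx 606.0$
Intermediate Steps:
$b{\left(h \right)} = 16 h$ ($b{\left(h \right)} = 8 \left(h + h\right) = 8 \cdot 2 h = 16 h$)
$s = 286$
$o{\left(n \right)} = 0$ ($o{\left(n \right)} = - 2 - 2 \cdot 16 \cdot 0 \cdot 1 = - 2 \left(-2\right) 0 \cdot 1 = - 2 \cdot 0 \cdot 1 = \left(-2\right) 0 = 0$)
$a{\left(C \right)} = \frac{1}{286}$ ($a{\left(C \right)} = \frac{1}{286 + 0} = \frac{1}{286}$)
$a{\left(-234 \right)} + p{\left(Q \right)} = \frac{1}{286} + 606 = \frac{173317}{286}$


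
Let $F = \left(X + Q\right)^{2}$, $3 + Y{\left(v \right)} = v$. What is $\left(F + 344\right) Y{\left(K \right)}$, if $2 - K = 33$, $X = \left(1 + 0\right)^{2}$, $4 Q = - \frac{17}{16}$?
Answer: $- \frac{23990961}{2048} \approx -11714.0$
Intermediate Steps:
$Q = - \frac{17}{64}$ ($Q = \frac{\left(-17\right) \frac{1}{16}}{4} = \frac{1}{4} \left(- \frac{17}{16}\right) = - \frac{17}{64} \approx -0.26563$)
$X = 1$ ($X = 1^{2} = 1$)
$K = -31$ ($K = 2 - 33 = -31$)
$Y{\left(v \right)} = -3 + v$
$F = \frac{2209}{4096}$ ($F = \left(1 - \frac{17}{64}\right)^{2} = \left(\frac{47}{64}\right)^{2} = \frac{2209}{4096} \approx 0.53931$)
$\left(F + 344\right) Y{\left(K \right)} = \left(\frac{2209}{4096} + 344\right) \left(-3 - 31\right) = \frac{1411233}{4096} \left(-34\right) = - \frac{23990961}{2048}$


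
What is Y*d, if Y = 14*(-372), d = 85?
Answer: -442680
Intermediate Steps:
Y = -5208
Y*d = -5208*85 = -442680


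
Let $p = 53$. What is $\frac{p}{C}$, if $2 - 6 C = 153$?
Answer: $- \frac{318}{151} \approx -2.106$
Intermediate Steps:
$C = - \frac{151}{6}$ ($C = \frac{1}{3} - \frac{51}{2} = - \frac{151}{6} \approx -25.167$)
$\frac{p}{C} = \frac{53}{- \frac{151}{6}} = 53 \left(- \frac{6}{151}\right) = - \frac{318}{151}$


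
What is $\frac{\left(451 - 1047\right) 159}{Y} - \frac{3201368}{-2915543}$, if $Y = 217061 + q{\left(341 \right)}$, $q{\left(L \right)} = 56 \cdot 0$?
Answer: $\frac{418603622596}{632850679123} \approx 0.66146$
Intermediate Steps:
$q{\left(L \right)} = 0$
$Y = 217061$ ($Y = 217061 + 0 = 217061$)
$\frac{\left(451 - 1047\right) 159}{Y} - \frac{3201368}{-2915543} = \frac{\left(451 - 1047\right) 159}{217061} - \frac{3201368}{-2915543} = \left(-596\right) 159 \cdot \frac{1}{217061} - - \frac{3201368}{2915543} = \left(-94764\right) \frac{1}{217061} + \frac{3201368}{2915543} = - \frac{94764}{217061} + \frac{3201368}{2915543} = \frac{418603622596}{632850679123}$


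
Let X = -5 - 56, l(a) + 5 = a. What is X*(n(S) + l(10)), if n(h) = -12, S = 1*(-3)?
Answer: 427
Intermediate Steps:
S = -3
l(a) = -5 + a
X = -61
X*(n(S) + l(10)) = -61*(-12 + (-5 + 10)) = -61*(-12 + 5) = -61*(-7) = 427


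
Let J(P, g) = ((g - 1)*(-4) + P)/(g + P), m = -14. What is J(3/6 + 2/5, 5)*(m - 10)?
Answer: 3624/59 ≈ 61.424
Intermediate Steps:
J(P, g) = (4 + P - 4*g)/(P + g) (J(P, g) = ((-1 + g)*(-4) + P)/(P + g) = ((4 - 4*g) + P)/(P + g) = (4 + P - 4*g)/(P + g))
J(3/6 + 2/5, 5)*(m - 10) = ((4 + (3/6 + 2/5) - 4*5)/((3/6 + 2/5) + 5))*(-14 - 10) = ((4 + (3*(1/6) + 2*(1/5)) - 20)/((3*(1/6) + 2*(1/5)) + 5))*(-24) = ((4 + (1/2 + 2/5) - 20)/((1/2 + 2/5) + 5))*(-24) = ((4 + 9/10 - 20)/(9/10 + 5))*(-24) = (-151/10/(59/10))*(-24) = ((10/59)*(-151/10))*(-24) = -151/59*(-24) = 3624/59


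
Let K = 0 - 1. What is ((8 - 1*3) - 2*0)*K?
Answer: -5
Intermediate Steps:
K = -1
((8 - 1*3) - 2*0)*K = ((8 - 1*3) - 2*0)*(-1) = ((8 - 3) + 0)*(-1) = (5 + 0)*(-1) = 5*(-1) = -5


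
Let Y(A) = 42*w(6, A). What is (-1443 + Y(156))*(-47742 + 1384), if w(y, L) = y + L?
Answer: -248525238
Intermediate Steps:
w(y, L) = L + y
Y(A) = 252 + 42*A (Y(A) = 42*(A + 6) = 42*(6 + A) = 252 + 42*A)
(-1443 + Y(156))*(-47742 + 1384) = (-1443 + (252 + 42*156))*(-47742 + 1384) = (-1443 + (252 + 6552))*(-46358) = (-1443 + 6804)*(-46358) = 5361*(-46358) = -248525238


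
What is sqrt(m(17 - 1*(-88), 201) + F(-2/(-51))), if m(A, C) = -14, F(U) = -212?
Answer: I*sqrt(226) ≈ 15.033*I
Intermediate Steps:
sqrt(m(17 - 1*(-88), 201) + F(-2/(-51))) = sqrt(-14 - 212) = sqrt(-226) = I*sqrt(226)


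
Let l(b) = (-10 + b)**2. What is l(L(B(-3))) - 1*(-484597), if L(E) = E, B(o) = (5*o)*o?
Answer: 485822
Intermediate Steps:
B(o) = 5*o**2
l(L(B(-3))) - 1*(-484597) = (-10 + 5*(-3)**2)**2 - 1*(-484597) = (-10 + 5*9)**2 + 484597 = (-10 + 45)**2 + 484597 = 35**2 + 484597 = 1225 + 484597 = 485822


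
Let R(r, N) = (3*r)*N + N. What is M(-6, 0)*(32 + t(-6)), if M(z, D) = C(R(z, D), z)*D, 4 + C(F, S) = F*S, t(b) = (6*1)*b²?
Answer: 0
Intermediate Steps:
R(r, N) = N + 3*N*r (R(r, N) = 3*N*r + N = N + 3*N*r)
t(b) = 6*b²
C(F, S) = -4 + F*S
M(z, D) = D*(-4 + D*z*(1 + 3*z)) (M(z, D) = (-4 + (D*(1 + 3*z))*z)*D = (-4 + D*z*(1 + 3*z))*D = D*(-4 + D*z*(1 + 3*z)))
M(-6, 0)*(32 + t(-6)) = (0*(-4 + 0*(-6)*(1 + 3*(-6))))*(32 + 6*(-6)²) = (0*(-4 + 0*(-6)*(1 - 18)))*(32 + 6*36) = (0*(-4 + 0*(-6)*(-17)))*(32 + 216) = (0*(-4 + 0))*248 = (0*(-4))*248 = 0*248 = 0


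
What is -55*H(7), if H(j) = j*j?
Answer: -2695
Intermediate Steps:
H(j) = j**2
-55*H(7) = -55*7**2 = -55*49 = -2695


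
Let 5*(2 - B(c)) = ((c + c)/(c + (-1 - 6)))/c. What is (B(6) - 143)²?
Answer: 494209/25 ≈ 19768.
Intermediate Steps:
B(c) = 2 - 2/(5*(-7 + c)) (B(c) = 2 - (c + c)/(c + (-1 - 6))/(5*c) = 2 - (2*c)/(c - 7)/(5*c) = 2 - (2*c)/(-7 + c)/(5*c) = 2 - 2*c/(-7 + c)/(5*c) = 2 - 2/(5*(-7 + c)))
(B(6) - 143)² = (2*(-36 + 5*6)/(5*(-7 + 6)) - 143)² = ((⅖)*(-36 + 30)/(-1) - 143)² = ((⅖)*(-1)*(-6) - 143)² = (12/5 - 143)² = (-703/5)² = 494209/25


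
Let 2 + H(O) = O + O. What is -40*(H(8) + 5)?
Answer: -760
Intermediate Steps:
H(O) = -2 + 2*O (H(O) = -2 + (O + O) = -2 + 2*O)
-40*(H(8) + 5) = -40*((-2 + 2*8) + 5) = -40*((-2 + 16) + 5) = -40*(14 + 5) = -40*19 = -760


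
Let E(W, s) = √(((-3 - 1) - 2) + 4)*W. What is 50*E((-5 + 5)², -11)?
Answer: 0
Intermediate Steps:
E(W, s) = I*W*√2 (E(W, s) = √((-4 - 2) + 4)*W = √(-6 + 4)*W = √(-2)*W = (I*√2)*W = I*W*√2)
50*E((-5 + 5)², -11) = 50*(I*(-5 + 5)²*√2) = 50*(I*0²*√2) = 50*(I*0*√2) = 50*0 = 0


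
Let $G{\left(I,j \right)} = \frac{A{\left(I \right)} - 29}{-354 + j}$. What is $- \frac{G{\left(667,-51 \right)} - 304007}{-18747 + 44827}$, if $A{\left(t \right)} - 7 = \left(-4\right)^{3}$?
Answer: $\frac{123122749}{10562400} \approx 11.657$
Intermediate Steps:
$A{\left(t \right)} = -57$ ($A{\left(t \right)} = 7 + \left(-4\right)^{3} = 7 - 64 = -57$)
$G{\left(I,j \right)} = - \frac{86}{-354 + j}$ ($G{\left(I,j \right)} = \frac{-57 - 29}{-354 + j} = - \frac{86}{-354 + j}$)
$- \frac{G{\left(667,-51 \right)} - 304007}{-18747 + 44827} = - \frac{- \frac{86}{-354 - 51} - 304007}{-18747 + 44827} = - \frac{- \frac{86}{-405} - 304007}{26080} = - \frac{\left(-86\right) \left(- \frac{1}{405}\right) - 304007}{26080} = - \frac{\frac{86}{405} - 304007}{26080} = - \frac{-123122749}{405 \cdot 26080} = \left(-1\right) \left(- \frac{123122749}{10562400}\right) = \frac{123122749}{10562400}$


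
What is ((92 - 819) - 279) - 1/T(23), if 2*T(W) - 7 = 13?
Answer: -10061/10 ≈ -1006.1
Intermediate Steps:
T(W) = 10 (T(W) = 7/2 + (½)*13 = 7/2 + 13/2 = 10)
((92 - 819) - 279) - 1/T(23) = ((92 - 819) - 279) - 1/10 = (-727 - 279) - 1*⅒ = -1006 - ⅒ = -10061/10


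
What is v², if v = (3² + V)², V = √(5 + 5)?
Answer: (9 + √10)⁴ ≈ 21881.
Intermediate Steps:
V = √10 ≈ 3.1623
v = (9 + √10)² (v = (3² + √10)² = (9 + √10)² ≈ 147.92)
v² = ((9 + √10)²)² = (9 + √10)⁴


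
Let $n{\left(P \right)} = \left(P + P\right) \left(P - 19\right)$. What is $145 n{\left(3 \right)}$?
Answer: $-13920$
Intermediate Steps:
$n{\left(P \right)} = 2 P \left(-19 + P\right)$
$145 n{\left(3 \right)} = 145 \cdot 2 \cdot 3 \left(-19 + 3\right) = 145 \cdot 2 \cdot 3 \left(-16\right) = 145 \left(-96\right) = -13920$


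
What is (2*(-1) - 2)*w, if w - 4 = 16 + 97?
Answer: -468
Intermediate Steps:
w = 117 (w = 4 + (16 + 97) = 4 + 113 = 117)
(2*(-1) - 2)*w = (2*(-1) - 2)*117 = (-2 - 2)*117 = -4*117 = -468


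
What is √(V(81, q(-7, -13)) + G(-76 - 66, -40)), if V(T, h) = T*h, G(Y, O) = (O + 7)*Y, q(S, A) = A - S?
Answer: 10*√42 ≈ 64.807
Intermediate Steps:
G(Y, O) = Y*(7 + O) (G(Y, O) = (7 + O)*Y = Y*(7 + O))
√(V(81, q(-7, -13)) + G(-76 - 66, -40)) = √(81*(-13 - 1*(-7)) + (-76 - 66)*(7 - 40)) = √(81*(-13 + 7) - 142*(-33)) = √(81*(-6) + 4686) = √(-486 + 4686) = √4200 = 10*√42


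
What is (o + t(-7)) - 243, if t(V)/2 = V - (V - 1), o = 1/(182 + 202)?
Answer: -92543/384 ≈ -241.00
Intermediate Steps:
o = 1/384 ≈ 0.0026042
t(V) = 2 (t(V) = 2*(V - (V - 1)) = 2*(V - (-1 + V)) = 2*(V + (1 - V)) = 2*1 = 2)
(o + t(-7)) - 243 = (1/384 + 2) - 243 = 769/384 - 243 = -92543/384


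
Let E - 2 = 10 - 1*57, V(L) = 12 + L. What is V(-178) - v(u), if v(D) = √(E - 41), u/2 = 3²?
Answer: -166 - I*√86 ≈ -166.0 - 9.2736*I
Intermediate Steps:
u = 18 (u = 2*3² = 2*9 = 18)
E = -45 (E = 2 + (10 - 1*57) = 2 + (10 - 57) = 2 - 47 = -45)
v(D) = I*√86 (v(D) = √(-45 - 41) = √(-86) = I*√86)
V(-178) - v(u) = (12 - 178) - I*√86 = -166 - I*√86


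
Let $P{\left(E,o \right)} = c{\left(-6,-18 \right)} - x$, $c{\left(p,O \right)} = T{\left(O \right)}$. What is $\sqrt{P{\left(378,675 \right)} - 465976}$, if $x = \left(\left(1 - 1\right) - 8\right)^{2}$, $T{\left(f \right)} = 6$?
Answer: $i \sqrt{466034} \approx 682.67 i$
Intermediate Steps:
$c{\left(p,O \right)} = 6$
$x = 64$ ($x = \left(\left(1 - 1\right) - 8\right)^{2} = \left(0 - 8\right)^{2} = \left(-8\right)^{2} = 64$)
$P{\left(E,o \right)} = -58$ ($P{\left(E,o \right)} = 6 - 64 = -58$)
$\sqrt{P{\left(378,675 \right)} - 465976} = \sqrt{-58 - 465976} = \sqrt{-466034} = i \sqrt{466034}$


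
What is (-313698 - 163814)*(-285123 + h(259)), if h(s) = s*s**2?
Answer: -8160133806272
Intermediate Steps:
h(s) = s**3
(-313698 - 163814)*(-285123 + h(259)) = (-313698 - 163814)*(-285123 + 259**3) = -477512*(-285123 + 17373979) = -477512*17088856 = -8160133806272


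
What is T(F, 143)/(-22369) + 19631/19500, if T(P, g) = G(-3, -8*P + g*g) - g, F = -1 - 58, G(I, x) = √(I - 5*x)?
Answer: 441914339/436195500 - 4*I*√6538/22369 ≈ 1.0131 - 0.014459*I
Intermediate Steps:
F = -59
T(P, g) = √(-3 - 5*g² + 40*P) - g (T(P, g) = √(-3 - 5*(-8*P + g*g)) - g = √(-3 - 5*(-8*P + g²)) - g = √(-3 - 5*(g² - 8*P)) - g = √(-3 + (-5*g² + 40*P)) - g = √(-3 - 5*g² + 40*P) - g)
T(F, 143)/(-22369) + 19631/19500 = (√(-3 - 5*143² + 40*(-59)) - 1*143)/(-22369) + 19631/19500 = (√(-3 - 5*20449 - 2360) - 143)*(-1/22369) + 19631*(1/19500) = (√(-3 - 102245 - 2360) - 143)*(-1/22369) + 19631/19500 = (√(-104608) - 143)*(-1/22369) + 19631/19500 = (4*I*√6538 - 143)*(-1/22369) + 19631/19500 = (-143 + 4*I*√6538)*(-1/22369) + 19631/19500 = (143/22369 - 4*I*√6538/22369) + 19631/19500 = 441914339/436195500 - 4*I*√6538/22369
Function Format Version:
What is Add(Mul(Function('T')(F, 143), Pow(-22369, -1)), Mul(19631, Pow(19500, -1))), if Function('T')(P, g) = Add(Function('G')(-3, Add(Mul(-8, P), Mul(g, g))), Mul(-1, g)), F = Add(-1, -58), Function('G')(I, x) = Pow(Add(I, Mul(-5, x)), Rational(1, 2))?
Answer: Add(Rational(441914339, 436195500), Mul(Rational(-4, 22369), I, Pow(6538, Rational(1, 2)))) ≈ Add(1.0131, Mul(-0.014459, I))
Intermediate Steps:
F = -59
Function('T')(P, g) = Add(Pow(Add(-3, Mul(-5, Pow(g, 2)), Mul(40, P)), Rational(1, 2)), Mul(-1, g)) (Function('T')(P, g) = Add(Pow(Add(-3, Mul(-5, Add(Mul(-8, P), Mul(g, g)))), Rational(1, 2)), Mul(-1, g)) = Add(Pow(Add(-3, Mul(-5, Add(Mul(-8, P), Pow(g, 2)))), Rational(1, 2)), Mul(-1, g)) = Add(Pow(Add(-3, Mul(-5, Add(Pow(g, 2), Mul(-8, P)))), Rational(1, 2)), Mul(-1, g)) = Add(Pow(Add(-3, Add(Mul(-5, Pow(g, 2)), Mul(40, P))), Rational(1, 2)), Mul(-1, g)) = Add(Pow(Add(-3, Mul(-5, Pow(g, 2)), Mul(40, P)), Rational(1, 2)), Mul(-1, g)))
Add(Mul(Function('T')(F, 143), Pow(-22369, -1)), Mul(19631, Pow(19500, -1))) = Add(Mul(Add(Pow(Add(-3, Mul(-5, Pow(143, 2)), Mul(40, -59)), Rational(1, 2)), Mul(-1, 143)), Pow(-22369, -1)), Mul(19631, Pow(19500, -1))) = Add(Mul(Add(Pow(Add(-3, Mul(-5, 20449), -2360), Rational(1, 2)), -143), Rational(-1, 22369)), Mul(19631, Rational(1, 19500))) = Add(Mul(Add(Pow(Add(-3, -102245, -2360), Rational(1, 2)), -143), Rational(-1, 22369)), Rational(19631, 19500)) = Add(Mul(Add(Pow(-104608, Rational(1, 2)), -143), Rational(-1, 22369)), Rational(19631, 19500)) = Add(Mul(Add(Mul(4, I, Pow(6538, Rational(1, 2))), -143), Rational(-1, 22369)), Rational(19631, 19500)) = Add(Mul(Add(-143, Mul(4, I, Pow(6538, Rational(1, 2)))), Rational(-1, 22369)), Rational(19631, 19500)) = Add(Add(Rational(143, 22369), Mul(Rational(-4, 22369), I, Pow(6538, Rational(1, 2)))), Rational(19631, 19500)) = Add(Rational(441914339, 436195500), Mul(Rational(-4, 22369), I, Pow(6538, Rational(1, 2))))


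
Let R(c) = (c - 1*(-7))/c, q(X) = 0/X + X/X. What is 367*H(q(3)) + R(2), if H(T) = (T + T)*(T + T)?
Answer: 2945/2 ≈ 1472.5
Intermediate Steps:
q(X) = 1 (q(X) = 0 + 1 = 1)
H(T) = 4*T² (H(T) = (2*T)*(2*T) = 4*T²)
R(c) = (7 + c)/c (R(c) = (c + 7)/c = (7 + c)/c)
367*H(q(3)) + R(2) = 367*(4*1²) + (7 + 2)/2 = 367*(4*1) + (½)*9 = 367*4 + 9/2 = 1468 + 9/2 = 2945/2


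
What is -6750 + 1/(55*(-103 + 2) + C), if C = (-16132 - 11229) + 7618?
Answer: -170761501/25298 ≈ -6750.0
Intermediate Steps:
C = -19743 (C = -27361 + 7618 = -19743)
-6750 + 1/(55*(-103 + 2) + C) = -6750 + 1/(55*(-103 + 2) - 19743) = -6750 + 1/(55*(-101) - 19743) = -6750 + 1/(-5555 - 19743) = -6750 + 1/(-25298) = -6750 - 1/25298 = -170761501/25298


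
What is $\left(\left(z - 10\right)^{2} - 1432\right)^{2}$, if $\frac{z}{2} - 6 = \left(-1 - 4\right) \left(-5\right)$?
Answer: $1617984$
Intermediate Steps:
$z = 62$ ($z = 12 + 2 \left(-1 - 4\right) \left(-5\right) = 12 + 2 \left(\left(-5\right) \left(-5\right)\right) = 12 + 2 \cdot 25 = 12 + 50 = 62$)
$\left(\left(z - 10\right)^{2} - 1432\right)^{2} = \left(\left(62 - 10\right)^{2} - 1432\right)^{2} = \left(52^{2} - 1432\right)^{2} = \left(2704 - 1432\right)^{2} = 1272^{2} = 1617984$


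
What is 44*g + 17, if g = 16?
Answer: 721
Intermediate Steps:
44*g + 17 = 44*16 + 17 = 704 + 17 = 721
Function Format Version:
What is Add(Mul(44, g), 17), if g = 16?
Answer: 721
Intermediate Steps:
Add(Mul(44, g), 17) = Add(Mul(44, 16), 17) = Add(704, 17) = 721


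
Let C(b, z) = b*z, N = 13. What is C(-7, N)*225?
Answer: -20475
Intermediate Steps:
C(-7, N)*225 = -7*13*225 = -91*225 = -20475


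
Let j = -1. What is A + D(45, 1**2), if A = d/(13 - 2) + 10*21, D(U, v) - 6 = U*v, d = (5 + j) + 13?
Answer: 2888/11 ≈ 262.55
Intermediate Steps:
d = 17 (d = (5 - 1) + 13 = 4 + 13 = 17)
D(U, v) = 6 + U*v
A = 2327/11 (A = 17/(13 - 2) + 10*21 = 17/11 + 210 = 2327/11 ≈ 211.55)
A + D(45, 1**2) = 2327/11 + (6 + 45*1**2) = 2327/11 + (6 + 45*1) = 2327/11 + (6 + 45) = 2327/11 + 51 = 2888/11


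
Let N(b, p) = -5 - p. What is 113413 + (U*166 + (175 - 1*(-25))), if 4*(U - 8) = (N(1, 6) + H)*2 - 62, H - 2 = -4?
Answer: 111289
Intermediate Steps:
H = -2 (H = 2 - 4 = -2)
U = -14 (U = 8 + (((-5 - 1*6) - 2)*2 - 62)/4 = 8 + (((-5 - 6) - 2)*2 - 62)/4 = 8 + ((-11 - 2)*2 - 62)/4 = 8 + (-13*2 - 62)/4 = 8 + (-26 - 62)/4 = 8 + (¼)*(-88) = 8 - 22 = -14)
113413 + (U*166 + (175 - 1*(-25))) = 113413 + (-14*166 + (175 - 1*(-25))) = 113413 + (-2324 + (175 + 25)) = 113413 + (-2324 + 200) = 113413 - 2124 = 111289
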